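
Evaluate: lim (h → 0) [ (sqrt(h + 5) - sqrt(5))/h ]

A 0/0 form; rationalise with √(5 + h) + √5. This collapses the numerator to h, leaving 1/(√(5 + h) + √5) → 1/(2√5) = √(5)/10.

√(5)/10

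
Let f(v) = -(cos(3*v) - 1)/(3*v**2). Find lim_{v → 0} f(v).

3/2

Direct substitution gives 0/0.
Apply L'Hôpital: lim (-3*sin(3*v))/(-6*v), still 0/0.
After 2 applications of L'Hôpital's rule the quotient is (-9*cos(3*v))/(-6); substituting v = 0 gives 3/2.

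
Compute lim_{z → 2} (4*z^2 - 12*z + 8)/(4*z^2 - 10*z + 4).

2/3

Since z = 2 makes numerator and denominator zero, (z - 2) divides both.
Cancelling it gives (4*z - 4)/(4*z - 2); now plug in z = 2 to get 2/3.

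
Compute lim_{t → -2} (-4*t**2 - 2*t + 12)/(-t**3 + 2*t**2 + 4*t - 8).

-7/8

Direct substitution gives 0/0, so factor. Both numerator and denominator have (t + 2) as a factor.
After cancelling, the expression reduces to (6 - 4*t)/(-t^2 + 4*t - 4).
Substituting t = -2 gives -7/8.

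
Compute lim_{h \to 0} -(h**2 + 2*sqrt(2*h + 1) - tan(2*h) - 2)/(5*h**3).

Substitution gives 0/0; apply L'Hôpital's rule 3 times.
After differentiating numerator and denominator 3 times the quotient is (-32*tan(2*h)^2/cos(2*h)^2 - 16/cos(2*h)^4 + 6/(2*h + 1)^(5/2))/(-30); at h = 0 this is 1/3.

1/3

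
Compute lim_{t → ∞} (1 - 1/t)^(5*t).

Let L be the limit and take ln: ln L = lim (5t)·ln(1 - 1/t) = lim (5t)·(-1/t + O(1/t²)) = -5.
Hence L = e^(-5).

e^(-5)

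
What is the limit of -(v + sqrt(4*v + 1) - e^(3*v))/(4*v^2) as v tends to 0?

Substitution gives 0/0; apply L'Hôpital's rule 2 times.
After differentiating numerator and denominator 2 times the quotient is (-9*e^(3*v) - 4/(4*v + 1)^(3/2))/(-8); at v = 0 this is 13/8.

13/8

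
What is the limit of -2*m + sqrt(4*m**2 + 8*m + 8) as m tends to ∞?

2

This has the form ∞ − ∞. Multiply and divide by the conjugate √(4*m^2 + 8*m + 8) + 2m.
That gives (8m + 8) / (√(4*m^2 + 8*m + 8) + 2m).
Divide numerator and denominator by m: the limit is 8/(2·2) = 2.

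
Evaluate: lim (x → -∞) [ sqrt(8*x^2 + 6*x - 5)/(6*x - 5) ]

For large |x|, √(8*x^2 + 6*x - 5) ≈ √8·|x| and the denominator ≈ 6x.
Since x → −∞, |x| = −x, giving −√8/(6) = -√(2)/3.

-√(2)/3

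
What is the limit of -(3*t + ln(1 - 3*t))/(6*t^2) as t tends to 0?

Direct substitution gives 0/0.
Apply L'Hôpital: lim (3 - 3/(1 - 3*t))/(-12*t), still 0/0.
After 2 applications of L'Hôpital's rule the quotient is (-9/(1 - 3*t)^2)/(-12); substituting t = 0 gives 3/4.

3/4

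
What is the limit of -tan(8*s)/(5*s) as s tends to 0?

-8/5

Substitution gives 0/0.
Since tan(u)/u → 1 as u → 0, tan(8s)/(8s) → 1 and the limit is 8/(-5) = -8/5.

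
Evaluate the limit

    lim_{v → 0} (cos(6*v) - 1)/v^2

Direct substitution gives 0/0.
Apply L'Hôpital: lim (-6*sin(6*v))/(2*v), still 0/0.
After 2 applications of L'Hôpital's rule the quotient is (-36*cos(6*v))/(2); substituting v = 0 gives -18.

-18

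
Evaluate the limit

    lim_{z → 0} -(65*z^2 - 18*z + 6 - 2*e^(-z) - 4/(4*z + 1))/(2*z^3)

Substitution gives 0/0 (the numerator vanishes to order 3).
Expand each term to order z^3: the coefficient of z^3 in -4·1/(1 + 4z) is 256 and in -2·e^(-z) is 1/3.
Lower-order terms cancel with the polynomial part, so the numerator is (769/3)·z^3 + o(z^3), and the limit is (769/3)/(-2) = -769/6.

-769/6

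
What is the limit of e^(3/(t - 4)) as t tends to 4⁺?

∞

As t → 4⁺, 3/(t - 4) → +∞, so e^(3/(t - 4)) → ∞.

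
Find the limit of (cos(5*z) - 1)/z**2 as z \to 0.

-25/2

Direct substitution gives 0/0.
Apply L'Hôpital: lim (-5*sin(5*z))/(2*z), still 0/0.
After 2 applications of L'Hôpital's rule the quotient is (-25*cos(5*z))/(2); substituting z = 0 gives -25/2.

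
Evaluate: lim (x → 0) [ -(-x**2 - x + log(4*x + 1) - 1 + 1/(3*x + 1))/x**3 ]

17/3

Substitution gives 0/0; apply L'Hôpital's rule 3 times.
After differentiating numerator and denominator 3 times the quotient is (128/(4*x + 1)^3 - 162/(3*x + 1)^4)/(-6); at x = 0 this is 17/3.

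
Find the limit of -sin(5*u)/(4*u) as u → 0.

Substitution gives 0/0.
Write it as (5/(-4))·sin(5u)/(5u); since sin(θ)/θ → 1, the limit is -5/4.

-5/4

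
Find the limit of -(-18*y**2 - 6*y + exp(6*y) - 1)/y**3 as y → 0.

Direct substitution gives 0/0.
Apply L'Hôpital: lim (-36*y + 6*e^(6*y) - 6)/(-3*y^2), still 0/0.
Apply L'Hôpital: lim (36*e^(6*y) - 36)/(-6*y), still 0/0.
After 3 applications of L'Hôpital's rule the quotient is (216*e^(6*y))/(-6); substituting y = 0 gives -36.

-36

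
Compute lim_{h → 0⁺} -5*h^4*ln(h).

0

This is a 0·(−∞) form. Rewrite as -5·ln(h) / h^(−4) and apply L'Hôpital:
the derivative quotient is -5·(1/h) / (−4·h^(−5)) = (5/4)·h^4 → 0.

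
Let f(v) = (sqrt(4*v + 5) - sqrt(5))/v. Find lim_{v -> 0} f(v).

2*√(5)/5

A 0/0 form; rationalise with √(5 + 4v) + √5. This collapses the numerator to 4v, leaving 4/(√(5 + 4v) + √5) → 4/(2√5) = 2*√(5)/5.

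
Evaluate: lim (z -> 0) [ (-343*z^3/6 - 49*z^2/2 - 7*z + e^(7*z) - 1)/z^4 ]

Direct substitution gives 0/0.
Apply L'Hôpital: lim (-343*z^2/2 - 49*z + 7*e^(7*z) - 7)/(4*z^3), still 0/0.
Apply L'Hôpital: lim (-343*z + 49*e^(7*z) - 49)/(12*z^2), still 0/0.
Apply L'Hôpital: lim (343*e^(7*z) - 343)/(24*z), still 0/0.
After 4 applications of L'Hôpital's rule the quotient is (2401*e^(7*z))/(24); substituting z = 0 gives 2401/24.

2401/24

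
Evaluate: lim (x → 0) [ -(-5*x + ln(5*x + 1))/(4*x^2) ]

Direct substitution gives 0/0.
Apply L'Hôpital: lim (-5 + 5/(5*x + 1))/(-8*x), still 0/0.
After 2 applications of L'Hôpital's rule the quotient is (-25/(5*x + 1)^2)/(-8); substituting x = 0 gives 25/8.

25/8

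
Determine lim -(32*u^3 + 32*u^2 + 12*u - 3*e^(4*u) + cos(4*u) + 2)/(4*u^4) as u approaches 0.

16/3

Substitution gives 0/0; apply L'Hôpital's rule 4 times.
After differentiating numerator and denominator 4 times the quotient is (-768*e^(4*u) + 256*cos(4*u))/(-96); at u = 0 this is 16/3.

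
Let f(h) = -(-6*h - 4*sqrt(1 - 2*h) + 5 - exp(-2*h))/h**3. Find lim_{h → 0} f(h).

Substitution gives 0/0 (the numerator vanishes to order 3).
Expand each term to order h^3: the coefficient of h^3 in -4·√(1 - 2h) is 2 and in −e^(-2h) is 4/3.
Lower-order terms cancel with the polynomial part, so the numerator is (10/3)·h^3 + o(h^3), and the limit is (10/3)/(-1) = -10/3.

-10/3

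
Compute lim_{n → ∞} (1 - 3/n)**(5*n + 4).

The base → 1 and the exponent → ∞: a 1^∞ form.
Take logarithms: (5n + 4)·ln(1 - 3/n). Since ln(1+u) ~ u for small u, this behaves like (5n)·(-3/n) → -15.
So the limit is e^(-15).

e^(-15)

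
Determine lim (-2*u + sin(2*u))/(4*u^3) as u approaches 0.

Direct substitution gives 0/0.
Apply L'Hôpital: lim (2*cos(2*u) - 2)/(12*u^2), still 0/0.
Apply L'Hôpital: lim (-4*sin(2*u))/(24*u), still 0/0.
After 3 applications of L'Hôpital's rule the quotient is (-8*cos(2*u))/(24); substituting u = 0 gives -1/3.

-1/3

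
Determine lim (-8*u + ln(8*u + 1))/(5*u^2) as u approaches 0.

Direct substitution gives 0/0.
Apply L'Hôpital: lim (-8 + 8/(8*u + 1))/(10*u), still 0/0.
After 2 applications of L'Hôpital's rule the quotient is (-64/(8*u + 1)^2)/(10); substituting u = 0 gives -32/5.

-32/5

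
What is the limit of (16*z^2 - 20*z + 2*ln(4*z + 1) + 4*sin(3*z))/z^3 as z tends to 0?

74/3

Substitution gives 0/0; apply L'Hôpital's rule 3 times.
After differentiating numerator and denominator 3 times the quotient is (-108*cos(3*z) + 256/(4*z + 1)^3)/(6); at z = 0 this is 74/3.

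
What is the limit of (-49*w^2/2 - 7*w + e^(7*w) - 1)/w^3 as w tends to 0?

343/6

Direct substitution gives 0/0.
Apply L'Hôpital: lim (-49*w + 7*e^(7*w) - 7)/(3*w^2), still 0/0.
Apply L'Hôpital: lim (49*e^(7*w) - 49)/(6*w), still 0/0.
After 3 applications of L'Hôpital's rule the quotient is (343*e^(7*w))/(6); substituting w = 0 gives 343/6.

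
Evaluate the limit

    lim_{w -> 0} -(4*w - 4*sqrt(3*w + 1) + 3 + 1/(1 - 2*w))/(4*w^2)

Substitution gives 0/0 (the numerator vanishes to order 2).
Expand each term to order w^2: the coefficient of w^2 in -4·√(1 + 3w) is 9/2 and in 1/(1 - 2w) is 4.
Lower-order terms cancel with the polynomial part, so the numerator is (17/2)·w^2 + o(w^2), and the limit is (17/2)/(-4) = -17/8.

-17/8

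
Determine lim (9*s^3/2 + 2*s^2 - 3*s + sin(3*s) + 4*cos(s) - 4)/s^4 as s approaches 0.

1/6

Substitution gives 0/0; apply L'Hôpital's rule 4 times.
After differentiating numerator and denominator 4 times the quotient is (81*sin(3*s) + 4*cos(s))/(24); at s = 0 this is 1/6.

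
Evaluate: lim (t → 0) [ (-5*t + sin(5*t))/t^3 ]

Direct substitution gives 0/0.
Apply L'Hôpital: lim (5*cos(5*t) - 5)/(3*t^2), still 0/0.
Apply L'Hôpital: lim (-25*sin(5*t))/(6*t), still 0/0.
After 3 applications of L'Hôpital's rule the quotient is (-125*cos(5*t))/(6); substituting t = 0 gives -125/6.

-125/6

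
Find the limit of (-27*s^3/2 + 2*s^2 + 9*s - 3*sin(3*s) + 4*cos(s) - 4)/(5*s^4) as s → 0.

Substitution gives 0/0 (the numerator vanishes to order 4).
Expand each term to order s^4: the coefficient of s^4 in -3·sin(3s) is 0 and in 4·cos(s) is 1/6.
Lower-order terms cancel with the polynomial part, so the numerator is (1/6)·s^4 + o(s^4), and the limit is (1/6)/(5) = 1/30.

1/30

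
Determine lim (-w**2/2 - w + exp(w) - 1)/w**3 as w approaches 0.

Direct substitution gives 0/0.
Apply L'Hôpital: lim (-w + e^(w) - 1)/(3*w^2), still 0/0.
Apply L'Hôpital: lim (e^(w) - 1)/(6*w), still 0/0.
After 3 applications of L'Hôpital's rule the quotient is (e^(w))/(6); substituting w = 0 gives 1/6.

1/6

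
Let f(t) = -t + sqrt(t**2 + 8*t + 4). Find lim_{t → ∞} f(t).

An ∞ − ∞ form. Rationalising with the conjugate, the difference becomes (8t + 4) / (√(t^2 + 8*t + 4) + t).
For large t the denominator behaves like 2·t, so the quotient tends to 8/2 = 4.

4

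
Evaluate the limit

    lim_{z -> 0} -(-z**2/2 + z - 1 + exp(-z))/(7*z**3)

1/42

Direct substitution gives 0/0.
Apply L'Hôpital: lim (-z + 1 - e^(-z))/(-21*z^2), still 0/0.
Apply L'Hôpital: lim (-1 + e^(-z))/(-42*z), still 0/0.
After 3 applications of L'Hôpital's rule the quotient is (-e^(-z))/(-42); substituting z = 0 gives 1/42.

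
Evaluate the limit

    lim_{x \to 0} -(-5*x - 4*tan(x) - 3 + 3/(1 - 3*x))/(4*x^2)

-27/4

Substitution gives 0/0; apply L'Hôpital's rule 2 times.
After differentiating numerator and denominator 2 times the quotient is (-8*tan(x)/cos(x)^2 - 54/(3*x - 1)^3)/(-8); at x = 0 this is -27/4.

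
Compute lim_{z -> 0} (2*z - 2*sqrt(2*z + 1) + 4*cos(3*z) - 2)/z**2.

-17

Substitution gives 0/0 (the numerator vanishes to order 2).
Expand each term to order z^2: the coefficient of z^2 in 4·cos(3z) is -18 and in -2·√(1 + 2z) is 1.
Lower-order terms cancel with the polynomial part, so the numerator is (-17)·z^2 + o(z^2), and the limit is (-17)/(1) = -17.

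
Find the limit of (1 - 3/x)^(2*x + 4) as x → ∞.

e^(-6)

The base → 1 and the exponent → ∞: a 1^∞ form.
Take logarithms: (2x + 4)·ln(1 - 3/x). Since ln(1+u) ~ u for small u, this behaves like (2x)·(-3/x) → -6.
So the limit is e^(-6).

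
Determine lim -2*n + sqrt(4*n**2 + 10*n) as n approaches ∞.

5/2

An ∞ − ∞ form. Rationalising with the conjugate, the difference becomes (10n) / (√(4*n^2 + 10*n) + 2n).
For large n the denominator behaves like 2·2n, so the quotient tends to 10/4 = 5/2.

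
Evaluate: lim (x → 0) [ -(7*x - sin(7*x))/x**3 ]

Direct substitution gives 0/0.
Apply L'Hôpital: lim (7 - 7*cos(7*x))/(-3*x^2), still 0/0.
Apply L'Hôpital: lim (49*sin(7*x))/(-6*x), still 0/0.
After 3 applications of L'Hôpital's rule the quotient is (343*cos(7*x))/(-6); substituting x = 0 gives -343/6.

-343/6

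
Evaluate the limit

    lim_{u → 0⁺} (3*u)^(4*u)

Base → 0⁺ and exponent → 0⁺: a 0^0 form.
Take logs: 4u·ln(3u). This is 0·(−∞); rewriting as ln(3u)/(1/(4u)) and applying L'Hôpital gives 0.
Hence the limit is e^0 = 1.

1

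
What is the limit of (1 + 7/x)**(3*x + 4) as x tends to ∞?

Let L be the limit and take ln: ln L = lim (3x + 4)·ln(1 + 7/x) = lim (3x + 4)·(7/x + O(1/x²)) = 21.
Hence L = e^(21).

e^(21)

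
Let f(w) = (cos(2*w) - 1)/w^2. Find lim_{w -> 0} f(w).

Direct substitution gives 0/0.
Apply L'Hôpital: lim (-2*sin(2*w))/(2*w), still 0/0.
After 2 applications of L'Hôpital's rule the quotient is (-4*cos(2*w))/(2); substituting w = 0 gives -2.

-2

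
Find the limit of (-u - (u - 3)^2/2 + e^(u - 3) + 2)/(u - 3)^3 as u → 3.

1/6

Direct substitution gives 0/0.
Apply L'Hôpital: lim (-u + e^(u - 3) + 2)/(3*(u - 3)^2), still 0/0.
Apply L'Hôpital: lim (e^(u - 3) - 1)/(6*u - 18), still 0/0.
After 3 applications of L'Hôpital's rule the quotient is (e^(u - 3))/(6); substituting u = 3 gives 1/6.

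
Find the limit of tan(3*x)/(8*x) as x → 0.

3/8

Substitution gives 0/0.
Since tan(u)/u → 1 as u → 0, tan(3x)/(3x) → 1 and the limit is 3/8.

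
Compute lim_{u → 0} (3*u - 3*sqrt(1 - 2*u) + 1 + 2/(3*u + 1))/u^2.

Substitution gives 0/0 (the numerator vanishes to order 2).
Expand each term to order u^2: the coefficient of u^2 in -3·√(1 - 2u) is 3/2 and in 2·1/(1 + 3u) is 18.
Lower-order terms cancel with the polynomial part, so the numerator is (39/2)·u^2 + o(u^2), and the limit is (39/2)/(1) = 39/2.

39/2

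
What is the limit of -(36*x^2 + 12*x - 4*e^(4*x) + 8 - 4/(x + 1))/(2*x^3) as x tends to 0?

58/3

Substitution gives 0/0; apply L'Hôpital's rule 3 times.
After differentiating numerator and denominator 3 times the quotient is (-256*e^(4*x) + 24/(x + 1)^4)/(-12); at x = 0 this is 58/3.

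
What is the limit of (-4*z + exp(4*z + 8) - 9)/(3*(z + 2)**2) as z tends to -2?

Direct substitution gives 0/0.
Apply L'Hôpital: lim (4*e^(4*z + 8) - 4)/(6*z + 12), still 0/0.
After 2 applications of L'Hôpital's rule the quotient is (16*e^(4*z + 8))/(6); substituting z = -2 gives 8/3.

8/3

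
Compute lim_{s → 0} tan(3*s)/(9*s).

1/3

Substitution gives 0/0.
Since tan(u)/u → 1 as u → 0, tan(3s)/(3s) → 1 and the limit is 3/9 = 1/3.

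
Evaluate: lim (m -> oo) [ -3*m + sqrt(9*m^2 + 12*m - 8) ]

2

An ∞ − ∞ form. Rationalising with the conjugate, the difference becomes (12m - 8) / (√(9*m^2 + 12*m - 8) + 3m).
For large m the denominator behaves like 2·3m, so the quotient tends to 12/6 = 2.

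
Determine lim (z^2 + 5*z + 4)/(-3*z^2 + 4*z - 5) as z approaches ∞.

-1/3

Numerator and denominator both have degree 2.
Dividing every term by z^2, all lower-order terms vanish and the limit is the ratio of leading coefficients, 1/(-3) = -1/3.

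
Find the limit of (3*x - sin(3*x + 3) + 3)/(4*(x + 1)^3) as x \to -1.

Direct substitution gives 0/0.
Apply L'Hôpital: lim (3 - 3*cos(3*x + 3))/(12*(x + 1)^2), still 0/0.
Apply L'Hôpital: lim (9*sin(3*x + 3))/(24*x + 24), still 0/0.
After 3 applications of L'Hôpital's rule the quotient is (27*cos(3*x + 3))/(24); substituting x = -1 gives 9/8.

9/8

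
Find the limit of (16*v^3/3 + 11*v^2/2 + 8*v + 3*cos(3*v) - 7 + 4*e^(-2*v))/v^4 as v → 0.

307/24

Substitution gives 0/0; apply L'Hôpital's rule 4 times.
After differentiating numerator and denominator 4 times the quotient is (243*cos(3*v) + 64*e^(-2*v))/(24); at v = 0 this is 307/24.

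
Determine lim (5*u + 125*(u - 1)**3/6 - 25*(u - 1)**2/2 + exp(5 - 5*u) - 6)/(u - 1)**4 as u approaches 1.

625/24

Direct substitution gives 0/0.
Apply L'Hôpital: lim (-25*u + 125*(u - 1)^2/2 - 5*e^(5 - 5*u) + 30)/(4*(u - 1)^3), still 0/0.
Apply L'Hôpital: lim (125*u + 25*e^(5 - 5*u) - 150)/(12*(u - 1)^2), still 0/0.
Apply L'Hôpital: lim (125 - 125*e^(5 - 5*u))/(24*u - 24), still 0/0.
After 4 applications of L'Hôpital's rule the quotient is (625*e^(5 - 5*u))/(24); substituting u = 1 gives 625/24.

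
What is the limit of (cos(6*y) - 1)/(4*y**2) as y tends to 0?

-9/2

Direct substitution gives 0/0.
Apply L'Hôpital: lim (-6*sin(6*y))/(8*y), still 0/0.
After 2 applications of L'Hôpital's rule the quotient is (-36*cos(6*y))/(8); substituting y = 0 gives -9/2.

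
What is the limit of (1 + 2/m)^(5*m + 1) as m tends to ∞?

The base → 1 and the exponent → ∞: a 1^∞ form.
Take logarithms: (5m + 1)·ln(1 + 2/m). Since ln(1+u) ~ u for small u, this behaves like (5m)·(2/m) → 10.
So the limit is e^(10).

e^(10)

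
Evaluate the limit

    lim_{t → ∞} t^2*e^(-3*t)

0

Write as t^2/e^{3t}, an ∞/∞ form.
Exponential growth dominates any polynomial, so repeated L'Hôpital (or the standard result) gives 0.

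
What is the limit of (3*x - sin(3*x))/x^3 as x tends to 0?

9/2

Direct substitution gives 0/0.
Apply L'Hôpital: lim (3 - 3*cos(3*x))/(3*x^2), still 0/0.
Apply L'Hôpital: lim (9*sin(3*x))/(6*x), still 0/0.
After 3 applications of L'Hôpital's rule the quotient is (27*cos(3*x))/(6); substituting x = 0 gives 9/2.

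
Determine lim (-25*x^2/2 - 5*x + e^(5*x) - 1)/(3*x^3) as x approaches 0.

Direct substitution gives 0/0.
Apply L'Hôpital: lim (-25*x + 5*e^(5*x) - 5)/(9*x^2), still 0/0.
Apply L'Hôpital: lim (25*e^(5*x) - 25)/(18*x), still 0/0.
After 3 applications of L'Hôpital's rule the quotient is (125*e^(5*x))/(18); substituting x = 0 gives 125/18.

125/18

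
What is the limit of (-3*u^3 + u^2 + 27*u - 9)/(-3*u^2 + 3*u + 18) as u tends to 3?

At u = 3 both the top and bottom vanish — a removable singularity. Factoring out (u - 3) from each leaves (-3*u^2 - 8*u + 3)/(-3*u - 6), which at u = 3 equals 16/5.

16/5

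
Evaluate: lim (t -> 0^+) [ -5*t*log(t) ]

This is a 0·(−∞) form. Rewrite as -5·ln(t) / t^(−1) and apply L'Hôpital:
the derivative quotient is -5·(1/t) / (−1·t^(−2)) = (5/1)·t^1 → 0.

0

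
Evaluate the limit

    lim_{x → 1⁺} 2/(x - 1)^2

As x → 1⁺, (x - 1) → 0⁺, so (x - 1)^2 → 0⁺ and 2/(x - 1)^2 → ∞.

∞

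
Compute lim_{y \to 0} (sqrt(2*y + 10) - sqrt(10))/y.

√(10)/10

A 0/0 form; rationalise with √(10 + 2y) + √10. This collapses the numerator to 2y, leaving 2/(√(10 + 2y) + √10) → 2/(2√10) = √(10)/10.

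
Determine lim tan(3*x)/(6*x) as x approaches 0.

Substitution gives 0/0.
Since tan(u)/u → 1 as u → 0, tan(3x)/(3x) → 1 and the limit is 3/6 = 1/2.

1/2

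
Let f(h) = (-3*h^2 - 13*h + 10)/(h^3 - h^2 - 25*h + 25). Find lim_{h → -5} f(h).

17/60

Direct substitution gives 0/0, so factor. Both numerator and denominator have (h + 5) as a factor.
After cancelling, the expression reduces to (2 - 3*h)/(h^2 - 6*h + 5).
Substituting h = -5 gives 17/60.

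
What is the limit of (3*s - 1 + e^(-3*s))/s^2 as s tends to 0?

Direct substitution gives 0/0.
Apply L'Hôpital: lim (3 - 3*e^(-3*s))/(2*s), still 0/0.
After 2 applications of L'Hôpital's rule the quotient is (9*e^(-3*s))/(2); substituting s = 0 gives 9/2.

9/2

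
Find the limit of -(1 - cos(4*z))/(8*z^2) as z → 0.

-1

Substitution gives 0/0.
Use (1 − cos u)/u² → 1/2 with u = 4z: the limit is 4²/(2·(-8)) = -1.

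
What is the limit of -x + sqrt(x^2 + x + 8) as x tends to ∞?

An ∞ − ∞ form. Rationalising with the conjugate, the difference becomes (x + 8) / (√(x^2 + x + 8) + x).
For large x the denominator behaves like 2·x, so the quotient tends to 1/2 = 1/2.

1/2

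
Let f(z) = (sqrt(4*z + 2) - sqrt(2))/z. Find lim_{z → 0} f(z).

√(2)

A 0/0 form; rationalise with √(2 + 4z) + √2. This collapses the numerator to 4z, leaving 4/(√(2 + 4z) + √2) → 4/(2√2) = √(2).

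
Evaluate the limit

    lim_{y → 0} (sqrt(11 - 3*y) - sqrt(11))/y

-3*√(11)/22

A 0/0 form; rationalise with √(11 - 3y) + √11. This collapses the numerator to -3y, leaving -3/(√(11 - 3y) + √11) → -3/(2√11) = -3*√(11)/22.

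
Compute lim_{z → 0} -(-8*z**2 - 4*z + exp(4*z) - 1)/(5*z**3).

-32/15

Direct substitution gives 0/0.
Apply L'Hôpital: lim (-16*z + 4*e^(4*z) - 4)/(-15*z^2), still 0/0.
Apply L'Hôpital: lim (16*e^(4*z) - 16)/(-30*z), still 0/0.
After 3 applications of L'Hôpital's rule the quotient is (64*e^(4*z))/(-30); substituting z = 0 gives -32/15.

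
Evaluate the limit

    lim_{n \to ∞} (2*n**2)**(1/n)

1

Base → ∞ and exponent → 0: an ∞^0 form.
Take logs: (1/n)·ln(2·n^2) = (ln 2 + 2·ln n)/n → 0.
So the limit is e^0 = 1.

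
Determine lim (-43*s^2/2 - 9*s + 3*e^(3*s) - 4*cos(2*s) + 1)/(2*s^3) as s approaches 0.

27/4

Substitution gives 0/0; apply L'Hôpital's rule 3 times.
After differentiating numerator and denominator 3 times the quotient is (81*e^(3*s) - 32*sin(2*s))/(12); at s = 0 this is 27/4.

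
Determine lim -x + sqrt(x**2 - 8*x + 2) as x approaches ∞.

An ∞ − ∞ form. Rationalising with the conjugate, the difference becomes (-8x + 2) / (√(x^2 - 8*x + 2) + x).
For large x the denominator behaves like 2·x, so the quotient tends to -8/2 = -4.

-4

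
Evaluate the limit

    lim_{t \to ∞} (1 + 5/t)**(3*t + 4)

Let L be the limit and take ln: ln L = lim (3t + 4)·ln(1 + 5/t) = lim (3t + 4)·(5/t + O(1/t²)) = 15.
Hence L = e^(15).

e^(15)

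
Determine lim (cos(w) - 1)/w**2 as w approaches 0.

-1/2

Direct substitution gives 0/0.
Apply L'Hôpital: lim (-sin(w))/(2*w), still 0/0.
After 2 applications of L'Hôpital's rule the quotient is (-cos(w))/(2); substituting w = 0 gives -1/2.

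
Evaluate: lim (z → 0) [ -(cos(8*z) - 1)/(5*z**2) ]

32/5

Direct substitution gives 0/0.
Apply L'Hôpital: lim (-8*sin(8*z))/(-10*z), still 0/0.
After 2 applications of L'Hôpital's rule the quotient is (-64*cos(8*z))/(-10); substituting z = 0 gives 32/5.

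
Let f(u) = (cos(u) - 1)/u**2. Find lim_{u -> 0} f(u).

-1/2

Direct substitution gives 0/0.
Apply L'Hôpital: lim (-sin(u))/(2*u), still 0/0.
After 2 applications of L'Hôpital's rule the quotient is (-cos(u))/(2); substituting u = 0 gives -1/2.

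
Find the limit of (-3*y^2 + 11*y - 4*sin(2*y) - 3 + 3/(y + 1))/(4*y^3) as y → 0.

Substitution gives 0/0; apply L'Hôpital's rule 3 times.
After differentiating numerator and denominator 3 times the quotient is (32*cos(2*y) - 18/(y + 1)^4)/(24); at y = 0 this is 7/12.

7/12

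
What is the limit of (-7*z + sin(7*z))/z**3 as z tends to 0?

Direct substitution gives 0/0.
Apply L'Hôpital: lim (7*cos(7*z) - 7)/(3*z^2), still 0/0.
Apply L'Hôpital: lim (-49*sin(7*z))/(6*z), still 0/0.
After 3 applications of L'Hôpital's rule the quotient is (-343*cos(7*z))/(6); substituting z = 0 gives -343/6.

-343/6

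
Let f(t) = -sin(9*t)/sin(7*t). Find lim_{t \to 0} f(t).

-9/7

Substitution gives 0/0.
Divide numerator and denominator by t: sin(9t)/t → 9 and sin(7t)/t → 7, so the limit is -1·9/7 = -9/7.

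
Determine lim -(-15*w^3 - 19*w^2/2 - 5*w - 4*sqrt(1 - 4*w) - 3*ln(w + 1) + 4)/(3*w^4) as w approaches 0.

-163/12

Substitution gives 0/0 (the numerator vanishes to order 4).
Expand each term to order w^4: the coefficient of w^4 in -4·√(1 - 4w) is 40 and in -3·ln(1 + w) is 3/4.
Lower-order terms cancel with the polynomial part, so the numerator is (163/4)·w^4 + o(w^4), and the limit is (163/4)/(-3) = -163/12.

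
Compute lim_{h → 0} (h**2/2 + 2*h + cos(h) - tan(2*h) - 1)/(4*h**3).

Substitution gives 0/0 (the numerator vanishes to order 3).
Expand each term to order h^3: the coefficient of h^3 in cos(h) is 0 and in −tan(2h) is -8/3.
Lower-order terms cancel with the polynomial part, so the numerator is (-8/3)·h^3 + o(h^3), and the limit is (-8/3)/(4) = -2/3.

-2/3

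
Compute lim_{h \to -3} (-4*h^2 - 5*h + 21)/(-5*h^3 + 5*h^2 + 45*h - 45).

At h = -3 both the top and bottom vanish — a removable singularity. Factoring out (h + 3) from each leaves (7 - 4*h)/(-5*h^2 + 20*h - 15), which at h = -3 equals -19/120.

-19/120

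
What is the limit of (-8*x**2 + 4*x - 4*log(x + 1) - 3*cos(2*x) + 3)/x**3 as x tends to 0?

-4/3

Substitution gives 0/0; apply L'Hôpital's rule 3 times.
After differentiating numerator and denominator 3 times the quotient is (-24*sin(2*x) - 8/(x + 1)^3)/(6); at x = 0 this is -4/3.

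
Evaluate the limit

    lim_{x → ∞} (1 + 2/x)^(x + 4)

The base → 1 and the exponent → ∞: a 1^∞ form.
Take logarithms: (x + 4)·ln(1 + 2/x). Since ln(1+u) ~ u for small u, this behaves like (x)·(2/x) → 2.
So the limit is e^(2).

e^(2)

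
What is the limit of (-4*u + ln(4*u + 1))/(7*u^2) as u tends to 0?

Direct substitution gives 0/0.
Apply L'Hôpital: lim (-4 + 4/(4*u + 1))/(14*u), still 0/0.
After 2 applications of L'Hôpital's rule the quotient is (-16/(4*u + 1)^2)/(14); substituting u = 0 gives -8/7.

-8/7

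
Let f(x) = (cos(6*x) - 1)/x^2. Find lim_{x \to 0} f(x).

Direct substitution gives 0/0.
Apply L'Hôpital: lim (-6*sin(6*x))/(2*x), still 0/0.
After 2 applications of L'Hôpital's rule the quotient is (-36*cos(6*x))/(2); substituting x = 0 gives -18.

-18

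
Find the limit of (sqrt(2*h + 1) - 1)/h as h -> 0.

Substitution gives 0/0. Multiply numerator and denominator by the conjugate √(1 + 2h) + √1.
The numerator becomes (1 + 2h) − 1 = 2h, so the expression simplifies to 2/(√(1 + 2h) + √1).
Letting h → 0 gives 2/(2√1) = 1.

1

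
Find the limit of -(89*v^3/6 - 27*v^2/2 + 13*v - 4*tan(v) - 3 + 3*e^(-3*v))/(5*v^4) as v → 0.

-81/40

Substitution gives 0/0; apply L'Hôpital's rule 4 times.
After differentiating numerator and denominator 4 times the quotient is (32*tan(v)/cos(v)^2 - 96*tan(v)/cos(v)^4 + 243*e^(-3*v))/(-120); at v = 0 this is -81/40.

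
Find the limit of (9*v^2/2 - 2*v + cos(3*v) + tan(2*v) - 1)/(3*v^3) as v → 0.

8/9

Substitution gives 0/0; apply L'Hôpital's rule 3 times.
After differentiating numerator and denominator 3 times the quotient is (27*sin(3*v) + 48*tan(2*v)^4 + 64*tan(2*v)^2 + 16)/(18); at v = 0 this is 8/9.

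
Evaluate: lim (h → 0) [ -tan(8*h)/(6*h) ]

Substitution gives 0/0.
Since tan(u)/u → 1 as u → 0, tan(8h)/(8h) → 1 and the limit is 8/(-6) = -4/3.

-4/3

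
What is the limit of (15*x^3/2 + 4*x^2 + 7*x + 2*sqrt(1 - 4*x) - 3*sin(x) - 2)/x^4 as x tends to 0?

-20

Substitution gives 0/0; apply L'Hôpital's rule 4 times.
After differentiating numerator and denominator 4 times the quotient is (-3*sin(x) - 480/(1 - 4*x)^(7/2))/(24); at x = 0 this is -20.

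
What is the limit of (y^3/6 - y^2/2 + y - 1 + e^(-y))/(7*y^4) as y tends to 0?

Direct substitution gives 0/0.
Apply L'Hôpital: lim (y^2/2 - y + 1 - e^(-y))/(28*y^3), still 0/0.
Apply L'Hôpital: lim (y - 1 + e^(-y))/(84*y^2), still 0/0.
Apply L'Hôpital: lim (1 - e^(-y))/(168*y), still 0/0.
After 4 applications of L'Hôpital's rule the quotient is (e^(-y))/(168); substituting y = 0 gives 1/168.

1/168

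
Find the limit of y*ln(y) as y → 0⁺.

0

This is a 0·(−∞) form. Rewrite as 1·ln(y) / y^(−1) and apply L'Hôpital:
the derivative quotient is 1·(1/y) / (−1·y^(−2)) = (-1/1)·y^1 → 0.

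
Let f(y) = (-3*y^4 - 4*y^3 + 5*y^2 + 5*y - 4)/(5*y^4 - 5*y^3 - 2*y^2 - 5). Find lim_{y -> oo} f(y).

Numerator and denominator both have degree 4.
Dividing every term by y^4, all lower-order terms vanish and the limit is the ratio of leading coefficients, -3/(5) = -3/5.

-3/5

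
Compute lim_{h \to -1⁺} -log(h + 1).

As h → -1⁺, h + 1 → 0⁺ and ln(h + 1) → −∞.
Multiplying by -1 gives ∞.

∞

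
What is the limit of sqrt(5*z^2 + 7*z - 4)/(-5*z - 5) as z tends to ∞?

-√(5)/5

For large |z|, √(5*z^2 + 7*z - 4) ≈ √5·|z| and the denominator ≈ -5z.
Since z → +∞, |z| = z, giving √5/(-5) = -√(5)/5.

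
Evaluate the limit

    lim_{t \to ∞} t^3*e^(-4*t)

Write as t^3/e^{4t}, an ∞/∞ form.
Exponential growth dominates any polynomial, so repeated L'Hôpital (or the standard result) gives 0.

0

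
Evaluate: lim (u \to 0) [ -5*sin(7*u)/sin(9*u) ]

-35/9

Substitution gives 0/0.
Divide numerator and denominator by u: sin(7u)/u → 7 and sin(9u)/u → 9, so the limit is -5·7/9 = -35/9.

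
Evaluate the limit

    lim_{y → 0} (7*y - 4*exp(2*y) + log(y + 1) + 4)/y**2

Substitution gives 0/0; apply L'Hôpital's rule 2 times.
After differentiating numerator and denominator 2 times the quotient is (-16*e^(2*y) - 1/(y + 1)^2)/(2); at y = 0 this is -17/2.

-17/2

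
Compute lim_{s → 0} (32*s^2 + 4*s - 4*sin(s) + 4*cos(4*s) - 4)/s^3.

Substitution gives 0/0 (the numerator vanishes to order 3).
Expand each term to order s^3: the coefficient of s^3 in -4·sin(s) is 2/3 and in 4·cos(4s) is 0.
Lower-order terms cancel with the polynomial part, so the numerator is (2/3)·s^3 + o(s^3), and the limit is (2/3)/(1) = 2/3.

2/3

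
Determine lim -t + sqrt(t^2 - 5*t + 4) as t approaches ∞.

This has the form ∞ − ∞. Multiply and divide by the conjugate √(t^2 - 5*t + 4) + t.
That gives (-5t + 4) / (√(t^2 - 5*t + 4) + t).
Divide numerator and denominator by t: the limit is -5/(2·1) = -5/2.

-5/2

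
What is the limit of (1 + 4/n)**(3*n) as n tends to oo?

e^(12)

The base → 1 and the exponent → ∞: a 1^∞ form.
Take logarithms: (3n)·ln(1 + 4/n). Since ln(1+u) ~ u for small u, this behaves like (3n)·(4/n) → 12.
So the limit is e^(12).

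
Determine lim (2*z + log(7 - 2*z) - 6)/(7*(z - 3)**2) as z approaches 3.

-2/7

Direct substitution gives 0/0.
Apply L'Hôpital: lim (2 - 2/(7 - 2*z))/(14*z - 42), still 0/0.
After 2 applications of L'Hôpital's rule the quotient is (-4/(7 - 2*z)^2)/(14); substituting z = 3 gives -2/7.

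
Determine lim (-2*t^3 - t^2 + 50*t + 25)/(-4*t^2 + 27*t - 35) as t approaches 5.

At t = 5 both the top and bottom vanish — a removable singularity. Factoring out (t - 5) from each leaves (-2*t^2 - 11*t - 5)/(7 - 4*t), which at t = 5 equals 110/13.

110/13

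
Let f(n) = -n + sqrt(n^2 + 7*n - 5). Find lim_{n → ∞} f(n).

This has the form ∞ − ∞. Multiply and divide by the conjugate √(n^2 + 7*n - 5) + n.
That gives (7n - 5) / (√(n^2 + 7*n - 5) + n).
Divide numerator and denominator by n: the limit is 7/(2·1) = 7/2.

7/2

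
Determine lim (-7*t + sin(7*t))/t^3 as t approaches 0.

-343/6

Direct substitution gives 0/0.
Apply L'Hôpital: lim (7*cos(7*t) - 7)/(3*t^2), still 0/0.
Apply L'Hôpital: lim (-49*sin(7*t))/(6*t), still 0/0.
After 3 applications of L'Hôpital's rule the quotient is (-343*cos(7*t))/(6); substituting t = 0 gives -343/6.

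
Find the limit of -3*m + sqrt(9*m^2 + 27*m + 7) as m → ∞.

9/2

This has the form ∞ − ∞. Multiply and divide by the conjugate √(9*m^2 + 27*m + 7) + 3m.
That gives (27m + 7) / (√(9*m^2 + 27*m + 7) + 3m).
Divide numerator and denominator by m: the limit is 27/(2·3) = 9/2.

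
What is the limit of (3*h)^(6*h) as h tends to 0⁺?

1

Base → 0⁺ and exponent → 0⁺: a 0^0 form.
Take logs: 6h·ln(3h). This is 0·(−∞); rewriting as ln(3h)/(1/(6h)) and applying L'Hôpital gives 0.
Hence the limit is e^0 = 1.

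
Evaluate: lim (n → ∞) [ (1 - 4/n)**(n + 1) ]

e^(-4)

Let L be the limit and take ln: ln L = lim (n + 1)·ln(1 - 4/n) = lim (n + 1)·(-4/n + O(1/n²)) = -4.
Hence L = e^(-4).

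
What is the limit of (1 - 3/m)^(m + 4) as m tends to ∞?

e^(-3)

The base → 1 and the exponent → ∞: a 1^∞ form.
Take logarithms: (m + 4)·ln(1 - 3/m). Since ln(1+u) ~ u for small u, this behaves like (m)·(-3/m) → -3.
So the limit is e^(-3).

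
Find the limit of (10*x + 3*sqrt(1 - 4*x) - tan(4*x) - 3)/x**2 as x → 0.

-6

Substitution gives 0/0; apply L'Hôpital's rule 2 times.
After differentiating numerator and denominator 2 times the quotient is (-32*tan(4*x)/cos(4*x)^2 - 12/(1 - 4*x)^(3/2))/(2); at x = 0 this is -6.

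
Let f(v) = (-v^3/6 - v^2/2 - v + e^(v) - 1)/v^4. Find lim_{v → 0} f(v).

Direct substitution gives 0/0.
Apply L'Hôpital: lim (-v^2/2 - v + e^(v) - 1)/(4*v^3), still 0/0.
Apply L'Hôpital: lim (-v + e^(v) - 1)/(12*v^2), still 0/0.
Apply L'Hôpital: lim (e^(v) - 1)/(24*v), still 0/0.
After 4 applications of L'Hôpital's rule the quotient is (e^(v))/(24); substituting v = 0 gives 1/24.

1/24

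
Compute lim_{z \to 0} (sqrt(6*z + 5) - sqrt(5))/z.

3*√(5)/5

A 0/0 form; rationalise with √(5 + 6z) + √5. This collapses the numerator to 6z, leaving 6/(√(5 + 6z) + √5) → 6/(2√5) = 3*√(5)/5.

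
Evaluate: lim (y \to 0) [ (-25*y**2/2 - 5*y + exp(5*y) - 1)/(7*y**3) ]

Direct substitution gives 0/0.
Apply L'Hôpital: lim (-25*y + 5*e^(5*y) - 5)/(21*y^2), still 0/0.
Apply L'Hôpital: lim (25*e^(5*y) - 25)/(42*y), still 0/0.
After 3 applications of L'Hôpital's rule the quotient is (125*e^(5*y))/(42); substituting y = 0 gives 125/42.

125/42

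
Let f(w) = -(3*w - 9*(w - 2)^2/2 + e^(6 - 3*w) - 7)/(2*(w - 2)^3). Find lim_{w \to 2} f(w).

Direct substitution gives 0/0.
Apply L'Hôpital: lim (-9*w - 3*e^(6 - 3*w) + 21)/(-6*(w - 2)^2), still 0/0.
Apply L'Hôpital: lim (9*e^(6 - 3*w) - 9)/(24 - 12*w), still 0/0.
After 3 applications of L'Hôpital's rule the quotient is (-27*e^(6 - 3*w))/(-12); substituting w = 2 gives 9/4.

9/4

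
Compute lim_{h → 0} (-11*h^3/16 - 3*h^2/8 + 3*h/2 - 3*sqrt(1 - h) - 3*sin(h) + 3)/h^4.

Substitution gives 0/0; apply L'Hôpital's rule 4 times.
After differentiating numerator and denominator 4 times the quotient is (-3*sin(h) + 45/(16*(1 - h)^(7/2)))/(24); at h = 0 this is 15/128.

15/128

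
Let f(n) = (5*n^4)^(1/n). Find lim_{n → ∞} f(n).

Base → ∞ and exponent → 0: an ∞^0 form.
Take logs: (1/n)·ln(5·n^4) = (ln 5 + 4·ln n)/n → 0.
So the limit is e^0 = 1.

1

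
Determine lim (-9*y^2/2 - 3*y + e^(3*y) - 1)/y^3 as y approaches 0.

Direct substitution gives 0/0.
Apply L'Hôpital: lim (-9*y + 3*e^(3*y) - 3)/(3*y^2), still 0/0.
Apply L'Hôpital: lim (9*e^(3*y) - 9)/(6*y), still 0/0.
After 3 applications of L'Hôpital's rule the quotient is (27*e^(3*y))/(6); substituting y = 0 gives 9/2.

9/2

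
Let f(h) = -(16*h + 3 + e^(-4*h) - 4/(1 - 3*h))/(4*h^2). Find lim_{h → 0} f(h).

7

Substitution gives 0/0; apply L'Hôpital's rule 2 times.
After differentiating numerator and denominator 2 times the quotient is (16*e^(-4*h) + 72/(3*h - 1)^3)/(-8); at h = 0 this is 7.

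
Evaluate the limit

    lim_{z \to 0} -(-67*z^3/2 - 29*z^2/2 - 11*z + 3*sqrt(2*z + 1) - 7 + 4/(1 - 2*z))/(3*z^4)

Substitution gives 0/0; apply L'Hôpital's rule 4 times.
After differentiating numerator and denominator 4 times the quotient is (-45/(2*z + 1)^(7/2) - 1536/(2*z - 1)^5)/(-72); at z = 0 this is -497/24.

-497/24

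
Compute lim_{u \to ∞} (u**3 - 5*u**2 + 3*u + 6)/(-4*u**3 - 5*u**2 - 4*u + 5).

-1/4

Numerator and denominator both have degree 3.
Dividing every term by u^3, all lower-order terms vanish and the limit is the ratio of leading coefficients, 1/(-4) = -1/4.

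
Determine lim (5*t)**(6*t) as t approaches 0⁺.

Base → 0⁺ and exponent → 0⁺: a 0^0 form.
Take logs: 6t·ln(5t). This is 0·(−∞); rewriting as ln(5t)/(1/(6t)) and applying L'Hôpital gives 0.
Hence the limit is e^0 = 1.

1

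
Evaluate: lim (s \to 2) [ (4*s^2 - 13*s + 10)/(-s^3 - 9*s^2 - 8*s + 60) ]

At s = 2 both the top and bottom vanish — a removable singularity. Factoring out (s - 2) from each leaves (4*s - 5)/(-s^2 - 11*s - 30), which at s = 2 equals -3/56.

-3/56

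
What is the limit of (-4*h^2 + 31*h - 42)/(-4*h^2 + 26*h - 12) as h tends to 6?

17/22

At h = 6 both the top and bottom vanish — a removable singularity. Factoring out (h - 6) from each leaves (7 - 4*h)/(2 - 4*h), which at h = 6 equals 17/22.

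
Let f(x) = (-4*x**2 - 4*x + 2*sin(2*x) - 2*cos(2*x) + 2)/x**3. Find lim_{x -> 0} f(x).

-8/3

Substitution gives 0/0 (the numerator vanishes to order 3).
Expand each term to order x^3: the coefficient of x^3 in -2·cos(2x) is 0 and in 2·sin(2x) is -8/3.
Lower-order terms cancel with the polynomial part, so the numerator is (-8/3)·x^3 + o(x^3), and the limit is (-8/3)/(1) = -8/3.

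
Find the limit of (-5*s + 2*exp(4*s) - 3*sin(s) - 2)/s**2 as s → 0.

Substitution gives 0/0; apply L'Hôpital's rule 2 times.
After differentiating numerator and denominator 2 times the quotient is (32*e^(4*s) + 3*sin(s))/(2); at s = 0 this is 16.

16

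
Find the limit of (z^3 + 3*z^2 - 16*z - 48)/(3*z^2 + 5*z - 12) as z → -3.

Direct substitution gives 0/0, so factor. Both numerator and denominator have (z + 3) as a factor.
After cancelling, the expression reduces to (z^2 - 16)/(3*z - 4).
Substituting z = -3 gives 7/13.

7/13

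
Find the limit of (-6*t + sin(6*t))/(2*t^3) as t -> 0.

Direct substitution gives 0/0.
Apply L'Hôpital: lim (6*cos(6*t) - 6)/(6*t^2), still 0/0.
Apply L'Hôpital: lim (-36*sin(6*t))/(12*t), still 0/0.
After 3 applications of L'Hôpital's rule the quotient is (-216*cos(6*t))/(12); substituting t = 0 gives -18.

-18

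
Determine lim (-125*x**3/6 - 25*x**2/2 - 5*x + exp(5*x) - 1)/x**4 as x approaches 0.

625/24

Direct substitution gives 0/0.
Apply L'Hôpital: lim (-125*x^2/2 - 25*x + 5*e^(5*x) - 5)/(4*x^3), still 0/0.
Apply L'Hôpital: lim (-125*x + 25*e^(5*x) - 25)/(12*x^2), still 0/0.
Apply L'Hôpital: lim (125*e^(5*x) - 125)/(24*x), still 0/0.
After 4 applications of L'Hôpital's rule the quotient is (625*e^(5*x))/(24); substituting x = 0 gives 625/24.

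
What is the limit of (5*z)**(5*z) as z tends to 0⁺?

Base → 0⁺ and exponent → 0⁺: a 0^0 form.
Take logs: 5z·ln(5z). This is 0·(−∞); rewriting as ln(5z)/(1/(5z)) and applying L'Hôpital gives 0.
Hence the limit is e^0 = 1.

1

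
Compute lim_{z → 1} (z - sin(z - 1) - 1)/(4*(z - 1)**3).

Direct substitution gives 0/0.
Apply L'Hôpital: lim (1 - cos(z - 1))/(12*(z - 1)^2), still 0/0.
Apply L'Hôpital: lim (sin(z - 1))/(24*z - 24), still 0/0.
After 3 applications of L'Hôpital's rule the quotient is (cos(z - 1))/(24); substituting z = 1 gives 1/24.

1/24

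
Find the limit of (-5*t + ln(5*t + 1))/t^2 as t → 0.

Direct substitution gives 0/0.
Apply L'Hôpital: lim (-5 + 5/(5*t + 1))/(2*t), still 0/0.
After 2 applications of L'Hôpital's rule the quotient is (-25/(5*t + 1)^2)/(2); substituting t = 0 gives -25/2.

-25/2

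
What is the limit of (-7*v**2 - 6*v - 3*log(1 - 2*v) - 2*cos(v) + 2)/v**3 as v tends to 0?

Substitution gives 0/0; apply L'Hôpital's rule 3 times.
After differentiating numerator and denominator 3 times the quotient is (-2*sin(v) - 48/(2*v - 1)^3)/(6); at v = 0 this is 8.

8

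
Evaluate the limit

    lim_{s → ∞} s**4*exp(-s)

Write as s^4/e^{1s}, an ∞/∞ form.
Exponential growth dominates any polynomial, so repeated L'Hôpital (or the standard result) gives 0.

0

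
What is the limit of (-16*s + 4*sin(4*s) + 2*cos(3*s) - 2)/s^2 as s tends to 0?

-9

Substitution gives 0/0 (the numerator vanishes to order 2).
Expand each term to order s^2: the coefficient of s^2 in 2·cos(3s) is -9 and in 4·sin(4s) is 0.
Lower-order terms cancel with the polynomial part, so the numerator is (-9)·s^2 + o(s^2), and the limit is (-9)/(1) = -9.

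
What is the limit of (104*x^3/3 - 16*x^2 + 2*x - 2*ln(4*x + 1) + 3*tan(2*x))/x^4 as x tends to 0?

Substitution gives 0/0; apply L'Hôpital's rule 4 times.
After differentiating numerator and denominator 4 times the quotient is (1152*tan(2*x)^3/cos(2*x)^2 + 768*tan(2*x)/cos(2*x)^2 + 3072/(4*x + 1)^4)/(24); at x = 0 this is 128.

128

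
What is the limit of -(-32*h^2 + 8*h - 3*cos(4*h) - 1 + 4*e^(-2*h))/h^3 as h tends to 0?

16/3

Substitution gives 0/0 (the numerator vanishes to order 3).
Expand each term to order h^3: the coefficient of h^3 in 4·e^(-2h) is -16/3 and in -3·cos(4h) is 0.
Lower-order terms cancel with the polynomial part, so the numerator is (-16/3)·h^3 + o(h^3), and the limit is (-16/3)/(-1) = 16/3.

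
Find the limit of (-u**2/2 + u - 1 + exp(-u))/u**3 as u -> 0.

Direct substitution gives 0/0.
Apply L'Hôpital: lim (-u + 1 - e^(-u))/(3*u^2), still 0/0.
Apply L'Hôpital: lim (-1 + e^(-u))/(6*u), still 0/0.
After 3 applications of L'Hôpital's rule the quotient is (-e^(-u))/(6); substituting u = 0 gives -1/6.

-1/6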